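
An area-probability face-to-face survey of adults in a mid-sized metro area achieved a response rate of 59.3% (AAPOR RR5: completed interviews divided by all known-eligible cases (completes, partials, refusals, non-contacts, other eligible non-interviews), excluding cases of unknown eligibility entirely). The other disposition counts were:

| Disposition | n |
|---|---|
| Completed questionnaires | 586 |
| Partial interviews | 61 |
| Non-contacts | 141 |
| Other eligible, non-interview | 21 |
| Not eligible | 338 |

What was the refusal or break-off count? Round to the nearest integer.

179

RR5 = 586 / D = 0.593
D = 586 / 0.593 = 988.2
Remaining denominator categories sum to 809
refusal or break-off = 988.2 − 809 ≈ 179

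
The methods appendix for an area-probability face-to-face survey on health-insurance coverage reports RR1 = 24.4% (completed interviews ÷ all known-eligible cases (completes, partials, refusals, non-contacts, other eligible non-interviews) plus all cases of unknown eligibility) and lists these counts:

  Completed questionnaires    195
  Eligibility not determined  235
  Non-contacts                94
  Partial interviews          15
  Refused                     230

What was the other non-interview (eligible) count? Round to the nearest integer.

RR1 = 195 / D = 0.244
D = 195 / 0.244 = 799.2
Remaining denominator categories sum to 769
other non-interview (eligible) = 799.2 − 769 ≈ 30

30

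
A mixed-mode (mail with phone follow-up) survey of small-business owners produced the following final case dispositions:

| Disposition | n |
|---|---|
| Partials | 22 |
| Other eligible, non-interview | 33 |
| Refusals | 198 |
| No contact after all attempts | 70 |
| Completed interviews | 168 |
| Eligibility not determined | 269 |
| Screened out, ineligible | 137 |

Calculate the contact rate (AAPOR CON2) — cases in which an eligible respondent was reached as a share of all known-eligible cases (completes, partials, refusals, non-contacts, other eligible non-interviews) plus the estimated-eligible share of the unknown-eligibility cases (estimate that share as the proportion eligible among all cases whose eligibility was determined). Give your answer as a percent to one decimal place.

Numerator → 168 + 22 + 198 + 33 = 421
Determined eligible → 168 + 22 + 198 + 70 + 33 = 491
e = 491 / (491 + 137) = 491 / 628 = 0.7818
Estimated eligible among unknowns → 0.7818 × 269 = 210.30
Denominator → 491 + 210.30 = 701.30
CON2 = 421 / 701.30 = 0.6003

60.0%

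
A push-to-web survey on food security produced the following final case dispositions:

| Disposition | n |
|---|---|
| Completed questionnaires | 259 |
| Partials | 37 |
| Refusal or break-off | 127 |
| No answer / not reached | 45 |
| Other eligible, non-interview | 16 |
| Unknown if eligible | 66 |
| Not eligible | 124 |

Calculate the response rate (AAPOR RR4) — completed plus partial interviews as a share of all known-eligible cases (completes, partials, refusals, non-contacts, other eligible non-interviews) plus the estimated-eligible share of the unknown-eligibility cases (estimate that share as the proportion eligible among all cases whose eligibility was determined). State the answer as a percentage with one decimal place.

55.2%

Top → 259 + 37 = 296
Determined eligible → 259 + 37 + 127 + 45 + 16 = 484
e = 484 / (484 + 124) = 484 / 608 = 0.7961
Eligible share of unknowns → 0.7961 × 66 = 52.54
Denominator → 484 + 52.54 = 536.54
RR4 = 296 / 536.54 = 0.5517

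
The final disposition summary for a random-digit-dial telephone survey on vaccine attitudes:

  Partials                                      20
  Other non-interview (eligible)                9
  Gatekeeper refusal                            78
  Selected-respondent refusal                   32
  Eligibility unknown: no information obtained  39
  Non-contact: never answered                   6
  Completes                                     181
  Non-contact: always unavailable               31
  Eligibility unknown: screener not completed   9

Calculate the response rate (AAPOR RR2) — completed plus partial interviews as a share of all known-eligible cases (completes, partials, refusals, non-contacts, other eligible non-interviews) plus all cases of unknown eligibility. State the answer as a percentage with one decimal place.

Refusal or break-off = 78 + 32 = 110
No answer / not reached = 6 + 31 = 37
Eligibility not determined = 9 + 39 = 48
Num = 181 + 20 = 201
Denominator = 181 + 20 + 110 + 37 + 9 + 48 = 405
RR2 = 201 / 405 = 0.4963

49.6%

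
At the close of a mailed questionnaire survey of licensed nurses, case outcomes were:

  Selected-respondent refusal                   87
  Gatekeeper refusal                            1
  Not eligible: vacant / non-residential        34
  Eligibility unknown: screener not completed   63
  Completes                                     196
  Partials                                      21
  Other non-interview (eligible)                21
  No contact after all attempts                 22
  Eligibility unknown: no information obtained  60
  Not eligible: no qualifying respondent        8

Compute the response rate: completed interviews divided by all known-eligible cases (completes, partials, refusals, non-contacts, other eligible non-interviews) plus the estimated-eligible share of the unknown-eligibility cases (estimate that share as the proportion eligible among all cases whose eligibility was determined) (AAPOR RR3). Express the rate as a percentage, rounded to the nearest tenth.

42.8%

Refusal or break-off = 1 + 87 = 88
Undetermined eligibility = 63 + 60 = 123
Ineligible = 8 + 34 = 42
Num → 196
Eligible (known) → 196 + 21 + 88 + 22 + 21 = 348
e = 348 / (348 + 42) = 348 / 390 = 0.8923
Eligible share of unknowns → 0.8923 × 123 = 109.75
Base → 348 + 109.75 = 457.75
RR3 = 196 / 457.75 = 0.4282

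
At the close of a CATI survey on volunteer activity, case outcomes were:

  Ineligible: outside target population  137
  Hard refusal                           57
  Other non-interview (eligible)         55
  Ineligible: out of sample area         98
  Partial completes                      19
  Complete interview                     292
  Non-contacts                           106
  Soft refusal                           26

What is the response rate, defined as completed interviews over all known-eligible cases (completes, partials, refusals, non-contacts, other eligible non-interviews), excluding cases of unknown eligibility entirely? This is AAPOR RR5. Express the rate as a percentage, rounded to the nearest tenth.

Declined to participate = 57 + 26 = 83
Ineligible = 137 + 98 = 235
Numerator = 292
Denominator = 292 + 19 + 83 + 106 + 55 = 555
RR5 = 292 / 555 = 0.5261

52.6%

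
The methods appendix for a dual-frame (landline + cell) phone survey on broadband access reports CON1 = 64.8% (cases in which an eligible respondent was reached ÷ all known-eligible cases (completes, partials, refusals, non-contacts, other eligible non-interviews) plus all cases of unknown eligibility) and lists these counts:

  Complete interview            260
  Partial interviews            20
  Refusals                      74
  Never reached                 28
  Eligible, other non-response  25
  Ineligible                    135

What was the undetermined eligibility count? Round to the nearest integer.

178

Top: 260 + 20 + 74 + 25 = 379
CON1 = 379 / D = 0.648
D = 379 / 0.648 = 584.9
Remaining denominator categories sum to 407
undetermined eligibility = 584.9 − 407 ≈ 178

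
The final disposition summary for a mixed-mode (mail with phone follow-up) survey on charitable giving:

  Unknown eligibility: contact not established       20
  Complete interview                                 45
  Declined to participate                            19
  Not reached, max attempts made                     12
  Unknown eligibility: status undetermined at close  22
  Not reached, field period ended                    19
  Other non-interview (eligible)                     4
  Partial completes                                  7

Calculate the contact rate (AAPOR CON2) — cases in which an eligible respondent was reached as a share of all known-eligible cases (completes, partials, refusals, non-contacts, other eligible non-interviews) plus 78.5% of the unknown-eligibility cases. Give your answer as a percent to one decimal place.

Never reached = 19 + 12 = 31
Unknown eligibility = 20 + 22 = 42
Numerator = 45 + 7 + 19 + 4 = 75
Eligible (known) = 45 + 7 + 19 + 31 + 4 = 106
Eligible share of unknowns = 0.7850 × 42 = 32.97
Base = 106 + 32.97 = 138.97
CON2 = 75 / 138.97 = 0.5397

54.0%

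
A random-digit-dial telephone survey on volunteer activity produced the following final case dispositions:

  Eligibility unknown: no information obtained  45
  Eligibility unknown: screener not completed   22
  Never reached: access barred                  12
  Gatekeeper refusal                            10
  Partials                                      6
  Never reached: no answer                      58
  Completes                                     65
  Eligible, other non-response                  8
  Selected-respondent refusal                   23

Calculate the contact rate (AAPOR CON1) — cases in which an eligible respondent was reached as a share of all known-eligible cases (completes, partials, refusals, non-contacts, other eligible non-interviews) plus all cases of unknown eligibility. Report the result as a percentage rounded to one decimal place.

45.0%

Declined to participate = 10 + 23 = 33
Never reached = 58 + 12 = 70
Unknown if eligible = 22 + 45 = 67
Num: 65 + 6 + 33 + 8 = 112
Base: 65 + 6 + 33 + 70 + 8 + 67 = 249
CON1 = 112 / 249 = 0.4498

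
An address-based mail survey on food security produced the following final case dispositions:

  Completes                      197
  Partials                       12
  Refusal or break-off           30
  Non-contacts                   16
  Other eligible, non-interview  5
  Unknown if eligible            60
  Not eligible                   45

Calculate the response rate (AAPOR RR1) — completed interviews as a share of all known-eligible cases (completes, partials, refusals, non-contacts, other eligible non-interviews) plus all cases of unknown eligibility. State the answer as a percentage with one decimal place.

Numerator = 197
Denom = 197 + 12 + 30 + 16 + 5 + 60 = 320
RR1 = 197 / 320 = 0.6156

61.6%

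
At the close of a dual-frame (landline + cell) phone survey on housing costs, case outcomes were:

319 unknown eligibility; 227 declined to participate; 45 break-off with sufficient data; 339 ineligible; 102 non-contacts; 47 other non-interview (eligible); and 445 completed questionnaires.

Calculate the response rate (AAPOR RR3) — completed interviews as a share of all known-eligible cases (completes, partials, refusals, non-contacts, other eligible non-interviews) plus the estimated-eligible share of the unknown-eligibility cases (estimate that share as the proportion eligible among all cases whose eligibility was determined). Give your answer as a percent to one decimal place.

Numerator: 445
Determined eligible: 445 + 45 + 227 + 102 + 47 = 866
e = 866 / (866 + 339) = 866 / 1205 = 0.7187
Eligible share of unknowns: 0.7187 × 319 = 229.27
Denominator: 866 + 229.27 = 1095.27
RR3 = 445 / 1095.27 = 0.4063

40.6%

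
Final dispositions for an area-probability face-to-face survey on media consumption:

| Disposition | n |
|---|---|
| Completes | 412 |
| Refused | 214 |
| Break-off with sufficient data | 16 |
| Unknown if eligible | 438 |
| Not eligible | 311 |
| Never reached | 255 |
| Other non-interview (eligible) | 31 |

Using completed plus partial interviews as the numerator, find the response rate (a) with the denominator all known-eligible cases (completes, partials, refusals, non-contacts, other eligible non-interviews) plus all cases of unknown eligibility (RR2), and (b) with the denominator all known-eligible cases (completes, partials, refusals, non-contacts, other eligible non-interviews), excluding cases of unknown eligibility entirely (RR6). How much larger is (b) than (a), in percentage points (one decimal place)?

14.8

Num → 412 + 16 = 428
Denom → 412 + 16 + 214 + 255 + 31 + 438 = 1366
RR2 = 428 / 1366 = 0.3133
Denom → 412 + 16 + 214 + 255 + 31 = 928
RR6 = 428 / 928 = 0.4612
Difference = 46.12 − 31.33 = 14.79 percentage points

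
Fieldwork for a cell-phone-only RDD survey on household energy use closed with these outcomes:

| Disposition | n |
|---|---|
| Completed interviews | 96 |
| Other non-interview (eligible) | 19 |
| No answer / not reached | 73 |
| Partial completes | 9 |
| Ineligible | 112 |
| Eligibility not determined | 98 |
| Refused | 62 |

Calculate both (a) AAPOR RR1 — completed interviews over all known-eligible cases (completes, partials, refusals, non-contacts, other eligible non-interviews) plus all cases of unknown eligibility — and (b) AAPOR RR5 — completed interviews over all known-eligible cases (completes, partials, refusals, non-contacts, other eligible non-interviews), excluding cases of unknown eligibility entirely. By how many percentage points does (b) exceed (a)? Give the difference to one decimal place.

Num = 96
Denom = 96 + 9 + 62 + 73 + 19 + 98 = 357
RR1 = 96 / 357 = 0.2689
Denom = 96 + 9 + 62 + 73 + 19 = 259
RR5 = 96 / 259 = 0.3707
Difference = 37.07 − 26.89 = 10.18 percentage points

10.2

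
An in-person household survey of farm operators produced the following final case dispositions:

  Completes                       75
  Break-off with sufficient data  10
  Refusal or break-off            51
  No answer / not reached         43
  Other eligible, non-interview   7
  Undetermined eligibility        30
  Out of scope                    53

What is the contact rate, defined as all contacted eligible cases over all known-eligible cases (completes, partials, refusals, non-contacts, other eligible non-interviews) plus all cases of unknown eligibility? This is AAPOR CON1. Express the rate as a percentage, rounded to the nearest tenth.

66.2%

Top: 75 + 10 + 51 + 7 = 143
Base: 75 + 10 + 51 + 43 + 7 + 30 = 216
CON1 = 143 / 216 = 0.6620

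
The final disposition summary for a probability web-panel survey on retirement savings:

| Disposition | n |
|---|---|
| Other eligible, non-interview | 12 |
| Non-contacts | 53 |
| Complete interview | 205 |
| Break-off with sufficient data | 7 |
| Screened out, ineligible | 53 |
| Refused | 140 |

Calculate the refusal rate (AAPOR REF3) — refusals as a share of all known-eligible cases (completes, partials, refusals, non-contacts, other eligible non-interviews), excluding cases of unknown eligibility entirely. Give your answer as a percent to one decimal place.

Top = 140
Denominator = 205 + 7 + 140 + 53 + 12 = 417
REF3 = 140 / 417 = 0.3357

33.6%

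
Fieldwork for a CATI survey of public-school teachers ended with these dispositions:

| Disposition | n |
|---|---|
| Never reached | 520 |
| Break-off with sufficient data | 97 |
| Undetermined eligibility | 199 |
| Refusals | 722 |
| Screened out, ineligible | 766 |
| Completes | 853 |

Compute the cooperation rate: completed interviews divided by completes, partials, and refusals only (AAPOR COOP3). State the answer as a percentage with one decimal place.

51.0%

Num: 853
Denominator: 853 + 97 + 722 = 1672
COOP3 = 853 / 1672 = 0.5102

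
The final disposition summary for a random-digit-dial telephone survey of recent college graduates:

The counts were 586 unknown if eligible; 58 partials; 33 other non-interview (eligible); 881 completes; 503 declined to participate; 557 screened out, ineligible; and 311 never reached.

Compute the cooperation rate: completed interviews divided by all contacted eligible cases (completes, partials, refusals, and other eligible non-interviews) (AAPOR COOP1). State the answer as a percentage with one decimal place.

59.7%

Top → 881
Base → 881 + 58 + 503 + 33 = 1475
COOP1 = 881 / 1475 = 0.5973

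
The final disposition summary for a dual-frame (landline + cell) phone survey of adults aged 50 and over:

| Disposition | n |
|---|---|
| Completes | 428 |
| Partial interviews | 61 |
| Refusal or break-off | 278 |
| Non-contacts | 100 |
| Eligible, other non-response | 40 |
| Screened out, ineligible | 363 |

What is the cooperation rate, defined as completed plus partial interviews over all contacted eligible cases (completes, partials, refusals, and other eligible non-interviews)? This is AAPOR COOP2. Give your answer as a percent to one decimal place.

Numerator → 428 + 61 = 489
Denominator → 428 + 61 + 278 + 40 = 807
COOP2 = 489 / 807 = 0.6059

60.6%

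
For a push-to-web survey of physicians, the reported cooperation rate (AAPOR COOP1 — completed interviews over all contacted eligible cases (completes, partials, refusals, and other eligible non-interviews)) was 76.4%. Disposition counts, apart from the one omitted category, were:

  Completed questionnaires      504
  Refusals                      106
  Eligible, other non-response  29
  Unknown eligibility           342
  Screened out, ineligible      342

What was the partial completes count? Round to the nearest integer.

COOP1 = 504 / D = 0.764
D = 504 / 0.764 = 659.7
Other denominator terms total 639
partial completes = 659.7 − 639 ≈ 21

21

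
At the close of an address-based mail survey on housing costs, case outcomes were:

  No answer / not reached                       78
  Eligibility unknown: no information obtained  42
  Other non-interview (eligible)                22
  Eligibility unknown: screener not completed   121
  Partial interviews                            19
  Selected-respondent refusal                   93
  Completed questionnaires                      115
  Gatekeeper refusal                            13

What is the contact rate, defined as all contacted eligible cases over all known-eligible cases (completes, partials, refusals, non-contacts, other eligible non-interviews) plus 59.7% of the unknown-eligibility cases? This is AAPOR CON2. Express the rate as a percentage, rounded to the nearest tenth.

Refusal or break-off = 13 + 93 = 106
Unknown if eligible = 121 + 42 = 163
Top → 115 + 19 + 106 + 22 = 262
Known eligible → 115 + 19 + 106 + 78 + 22 = 340
Estimated eligible among unknowns → 0.5970 × 163 = 97.31
Denom → 340 + 97.31 = 437.31
CON2 = 262 / 437.31 = 0.5991

59.9%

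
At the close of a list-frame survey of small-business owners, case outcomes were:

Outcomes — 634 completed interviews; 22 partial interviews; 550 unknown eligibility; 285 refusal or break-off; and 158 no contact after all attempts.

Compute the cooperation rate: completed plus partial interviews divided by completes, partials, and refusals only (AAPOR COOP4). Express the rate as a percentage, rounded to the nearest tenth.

Top: 634 + 22 = 656
Denom: 634 + 22 + 285 = 941
COOP4 = 656 / 941 = 0.6971

69.7%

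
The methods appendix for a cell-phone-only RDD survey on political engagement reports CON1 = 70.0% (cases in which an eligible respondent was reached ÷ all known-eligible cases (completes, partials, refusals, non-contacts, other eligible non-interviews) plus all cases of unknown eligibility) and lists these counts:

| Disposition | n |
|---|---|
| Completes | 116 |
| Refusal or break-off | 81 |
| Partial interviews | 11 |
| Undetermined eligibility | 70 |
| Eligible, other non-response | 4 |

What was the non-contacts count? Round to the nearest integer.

Numerator: 116 + 11 + 81 + 4 = 212
CON1 = 212 / D = 0.700
D = 212 / 0.700 = 302.9
Rest of base = 282
non-contacts = 302.9 − 282 ≈ 21

21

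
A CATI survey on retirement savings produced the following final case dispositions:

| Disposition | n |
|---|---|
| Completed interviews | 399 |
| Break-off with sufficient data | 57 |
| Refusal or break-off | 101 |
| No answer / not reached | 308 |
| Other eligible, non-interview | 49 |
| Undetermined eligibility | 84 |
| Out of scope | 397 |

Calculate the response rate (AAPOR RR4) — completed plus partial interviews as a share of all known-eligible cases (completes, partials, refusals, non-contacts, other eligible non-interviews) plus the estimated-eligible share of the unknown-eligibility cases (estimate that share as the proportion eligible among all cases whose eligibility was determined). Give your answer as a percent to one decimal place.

Num → 399 + 57 = 456
Known eligible → 399 + 57 + 101 + 308 + 49 = 914
e = 914 / (914 + 397) = 914 / 1311 = 0.6972
Estimated eligible among unknowns → 0.6972 × 84 = 58.56
Denom → 914 + 58.56 = 972.56
RR4 = 456 / 972.56 = 0.4689

46.9%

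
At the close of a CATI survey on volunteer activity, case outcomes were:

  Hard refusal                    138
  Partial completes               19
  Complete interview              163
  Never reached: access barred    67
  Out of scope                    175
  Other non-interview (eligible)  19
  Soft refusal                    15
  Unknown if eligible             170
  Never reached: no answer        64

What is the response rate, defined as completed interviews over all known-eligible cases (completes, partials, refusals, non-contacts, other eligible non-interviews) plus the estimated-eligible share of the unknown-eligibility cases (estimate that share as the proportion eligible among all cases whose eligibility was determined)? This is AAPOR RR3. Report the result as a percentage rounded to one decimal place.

26.7%

Refused = 138 + 15 = 153
Never reached = 64 + 67 = 131
Numerator: 163
Eligible (known): 163 + 19 + 153 + 131 + 19 = 485
e = 485 / (485 + 175) = 485 / 660 = 0.7348
Estimated eligible among unknowns: 0.7348 × 170 = 124.92
Denominator: 485 + 124.92 = 609.92
RR3 = 163 / 609.92 = 0.2672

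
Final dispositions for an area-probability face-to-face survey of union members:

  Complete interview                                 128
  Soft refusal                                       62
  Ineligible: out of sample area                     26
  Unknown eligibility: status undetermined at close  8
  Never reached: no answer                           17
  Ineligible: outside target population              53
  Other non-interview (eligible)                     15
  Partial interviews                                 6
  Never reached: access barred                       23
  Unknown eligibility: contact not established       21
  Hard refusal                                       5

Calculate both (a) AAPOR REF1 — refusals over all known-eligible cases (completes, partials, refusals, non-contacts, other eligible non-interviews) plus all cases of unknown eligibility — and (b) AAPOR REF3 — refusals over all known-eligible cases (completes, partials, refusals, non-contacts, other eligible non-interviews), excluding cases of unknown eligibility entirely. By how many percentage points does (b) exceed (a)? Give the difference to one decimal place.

2.7

Declined to participate = 5 + 62 = 67
No answer / not reached = 17 + 23 = 40
Unknown eligibility = 21 + 8 = 29
Ineligible = 53 + 26 = 79
Top = 67
Denom = 128 + 6 + 67 + 40 + 15 + 29 = 285
REF1 = 67 / 285 = 0.2351
Denom = 128 + 6 + 67 + 40 + 15 = 256
REF3 = 67 / 256 = 0.2617
Difference = 26.17 − 23.51 = 2.66 percentage points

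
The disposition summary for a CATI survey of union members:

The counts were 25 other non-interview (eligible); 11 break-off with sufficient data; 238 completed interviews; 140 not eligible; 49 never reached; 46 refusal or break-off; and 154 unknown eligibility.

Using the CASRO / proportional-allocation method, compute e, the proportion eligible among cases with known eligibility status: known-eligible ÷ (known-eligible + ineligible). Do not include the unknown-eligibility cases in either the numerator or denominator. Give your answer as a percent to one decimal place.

72.5%

Determined eligible = 238 + 11 + 46 + 49 + 25 = 369
e = 369 / (369 + 140) = 369 / 509 = 0.7250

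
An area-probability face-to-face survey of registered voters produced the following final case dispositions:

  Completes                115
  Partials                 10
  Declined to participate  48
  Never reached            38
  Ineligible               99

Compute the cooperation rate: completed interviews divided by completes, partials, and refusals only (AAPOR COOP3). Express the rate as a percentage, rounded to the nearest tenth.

66.5%

Numerator → 115
Denom → 115 + 10 + 48 = 173
COOP3 = 115 / 173 = 0.6647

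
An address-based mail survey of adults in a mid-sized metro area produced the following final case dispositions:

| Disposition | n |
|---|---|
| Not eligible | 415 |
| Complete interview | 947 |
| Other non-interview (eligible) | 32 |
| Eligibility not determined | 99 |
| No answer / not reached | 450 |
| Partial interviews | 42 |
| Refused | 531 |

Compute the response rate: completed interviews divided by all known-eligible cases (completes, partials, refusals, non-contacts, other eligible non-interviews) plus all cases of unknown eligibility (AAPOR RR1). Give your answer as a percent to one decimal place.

45.1%

Top = 947
Base = 947 + 42 + 531 + 450 + 32 + 99 = 2101
RR1 = 947 / 2101 = 0.4507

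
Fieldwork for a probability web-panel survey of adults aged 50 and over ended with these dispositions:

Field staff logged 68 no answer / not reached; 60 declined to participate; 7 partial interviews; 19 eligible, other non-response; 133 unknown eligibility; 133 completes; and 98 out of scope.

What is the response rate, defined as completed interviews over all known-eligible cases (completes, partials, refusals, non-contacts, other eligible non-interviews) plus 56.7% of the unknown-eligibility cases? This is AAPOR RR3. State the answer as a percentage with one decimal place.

Numerator → 133
Known eligible → 133 + 7 + 60 + 68 + 19 = 287
Estimated eligible among unknowns → 0.5670 × 133 = 75.41
Denominator → 287 + 75.41 = 362.41
RR3 = 133 / 362.41 = 0.3670

36.7%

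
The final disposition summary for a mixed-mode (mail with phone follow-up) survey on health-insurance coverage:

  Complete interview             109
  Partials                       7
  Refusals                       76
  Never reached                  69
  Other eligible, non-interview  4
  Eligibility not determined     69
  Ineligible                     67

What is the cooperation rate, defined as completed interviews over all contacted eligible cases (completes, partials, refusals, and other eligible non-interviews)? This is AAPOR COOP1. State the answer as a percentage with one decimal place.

Num → 109
Denom → 109 + 7 + 76 + 4 = 196
COOP1 = 109 / 196 = 0.5561

55.6%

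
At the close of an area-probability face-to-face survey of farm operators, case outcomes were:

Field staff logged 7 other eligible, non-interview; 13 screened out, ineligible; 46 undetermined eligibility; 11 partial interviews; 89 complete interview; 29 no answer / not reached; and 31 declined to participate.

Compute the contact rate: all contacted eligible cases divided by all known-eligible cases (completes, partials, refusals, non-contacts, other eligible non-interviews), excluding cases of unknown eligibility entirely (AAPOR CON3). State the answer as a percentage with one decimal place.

Top → 89 + 11 + 31 + 7 = 138
Denominator → 89 + 11 + 31 + 29 + 7 = 167
CON3 = 138 / 167 = 0.8263

82.6%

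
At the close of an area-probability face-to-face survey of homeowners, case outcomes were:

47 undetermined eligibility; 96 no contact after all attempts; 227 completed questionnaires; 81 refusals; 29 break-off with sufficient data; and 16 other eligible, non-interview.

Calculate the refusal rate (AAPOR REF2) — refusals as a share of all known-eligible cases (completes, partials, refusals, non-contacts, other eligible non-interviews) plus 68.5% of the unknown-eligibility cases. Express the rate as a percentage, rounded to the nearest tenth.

Top: 81
Known eligible: 227 + 29 + 81 + 96 + 16 = 449
Eligible share of unknowns: 0.6850 × 47 = 32.20
Denominator: 449 + 32.20 = 481.20
REF2 = 81 / 481.20 = 0.1683

16.8%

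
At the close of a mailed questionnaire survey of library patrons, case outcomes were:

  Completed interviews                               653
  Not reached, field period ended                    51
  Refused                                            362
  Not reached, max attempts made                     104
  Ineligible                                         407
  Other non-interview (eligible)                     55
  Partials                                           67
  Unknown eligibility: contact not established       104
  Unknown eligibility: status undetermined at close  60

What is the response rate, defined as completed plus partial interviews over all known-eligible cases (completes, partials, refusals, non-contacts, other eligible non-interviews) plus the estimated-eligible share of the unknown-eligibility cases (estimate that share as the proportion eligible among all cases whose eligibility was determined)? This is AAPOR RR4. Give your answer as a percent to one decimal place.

No answer / not reached = 51 + 104 = 155
Undetermined eligibility = 104 + 60 = 164
Num = 653 + 67 = 720
Known eligible = 653 + 67 + 362 + 155 + 55 = 1292
e = 1292 / (1292 + 407) = 1292 / 1699 = 0.7604
Eligible share of unknowns = 0.7604 × 164 = 124.71
Base = 1292 + 124.71 = 1416.71
RR4 = 720 / 1416.71 = 0.5082

50.8%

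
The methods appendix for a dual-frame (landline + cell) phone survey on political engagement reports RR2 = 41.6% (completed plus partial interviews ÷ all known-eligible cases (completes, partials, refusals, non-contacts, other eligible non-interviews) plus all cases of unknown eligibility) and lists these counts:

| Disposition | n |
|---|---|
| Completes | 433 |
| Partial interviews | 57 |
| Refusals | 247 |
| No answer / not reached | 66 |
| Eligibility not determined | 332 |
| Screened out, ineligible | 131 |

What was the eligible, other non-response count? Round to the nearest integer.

43

Numerator: 433 + 57 = 490
RR2 = 490 / D = 0.416
D = 490 / 0.416 = 1177.9
Other denominator terms total 1135
eligible, other non-response = 1177.9 − 1135 ≈ 43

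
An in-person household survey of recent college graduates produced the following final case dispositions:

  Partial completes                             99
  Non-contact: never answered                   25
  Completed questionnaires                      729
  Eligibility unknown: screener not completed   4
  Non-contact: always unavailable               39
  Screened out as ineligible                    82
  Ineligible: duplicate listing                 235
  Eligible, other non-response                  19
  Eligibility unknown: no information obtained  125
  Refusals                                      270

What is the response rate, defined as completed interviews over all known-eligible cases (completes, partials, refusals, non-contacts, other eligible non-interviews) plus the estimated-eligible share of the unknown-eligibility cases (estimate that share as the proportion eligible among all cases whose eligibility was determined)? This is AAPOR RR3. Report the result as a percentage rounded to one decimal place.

56.8%

Non-contacts = 25 + 39 = 64
Undetermined eligibility = 4 + 125 = 129
Not eligible = 82 + 235 = 317
Num = 729
Determined eligible = 729 + 99 + 270 + 64 + 19 = 1181
e = 1181 / (1181 + 317) = 1181 / 1498 = 0.7884
Estimated eligible among unknowns = 0.7884 × 129 = 101.70
Denom = 1181 + 101.70 = 1282.70
RR3 = 729 / 1282.70 = 0.5683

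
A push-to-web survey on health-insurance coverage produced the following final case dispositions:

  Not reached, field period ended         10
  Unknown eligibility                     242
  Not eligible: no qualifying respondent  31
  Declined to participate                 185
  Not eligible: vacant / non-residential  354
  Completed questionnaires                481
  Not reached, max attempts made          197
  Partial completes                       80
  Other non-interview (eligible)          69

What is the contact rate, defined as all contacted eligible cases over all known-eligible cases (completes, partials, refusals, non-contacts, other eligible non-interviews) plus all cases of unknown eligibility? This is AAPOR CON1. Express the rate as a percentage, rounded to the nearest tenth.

64.5%

Non-contacts = 10 + 197 = 207
Ineligible = 31 + 354 = 385
Num: 481 + 80 + 185 + 69 = 815
Denominator: 481 + 80 + 185 + 207 + 69 + 242 = 1264
CON1 = 815 / 1264 = 0.6448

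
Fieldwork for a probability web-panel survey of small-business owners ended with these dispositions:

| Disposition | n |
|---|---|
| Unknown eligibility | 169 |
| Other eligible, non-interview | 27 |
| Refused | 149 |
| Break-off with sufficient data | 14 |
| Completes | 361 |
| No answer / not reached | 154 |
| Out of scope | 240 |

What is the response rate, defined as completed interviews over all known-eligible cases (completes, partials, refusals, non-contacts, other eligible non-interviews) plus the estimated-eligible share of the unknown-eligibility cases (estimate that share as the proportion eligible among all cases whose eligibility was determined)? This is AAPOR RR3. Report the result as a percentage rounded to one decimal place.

Top → 361
Determined eligible → 361 + 14 + 149 + 154 + 27 = 705
e = 705 / (705 + 240) = 705 / 945 = 0.7460
e × U → 0.7460 × 169 = 126.07
Denom → 705 + 126.07 = 831.07
RR3 = 361 / 831.07 = 0.4344

43.4%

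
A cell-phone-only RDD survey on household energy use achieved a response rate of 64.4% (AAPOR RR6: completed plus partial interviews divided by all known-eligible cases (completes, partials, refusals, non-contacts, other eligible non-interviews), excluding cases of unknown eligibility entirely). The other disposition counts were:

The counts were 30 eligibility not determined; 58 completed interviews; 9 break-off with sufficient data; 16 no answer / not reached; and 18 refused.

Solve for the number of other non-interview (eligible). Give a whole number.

3

Num = 58 + 9 = 67
RR6 = 67 / D = 0.644
D = 67 / 0.644 = 104.0
Other denominator terms total 101
other non-interview (eligible) = 104.0 − 101 ≈ 3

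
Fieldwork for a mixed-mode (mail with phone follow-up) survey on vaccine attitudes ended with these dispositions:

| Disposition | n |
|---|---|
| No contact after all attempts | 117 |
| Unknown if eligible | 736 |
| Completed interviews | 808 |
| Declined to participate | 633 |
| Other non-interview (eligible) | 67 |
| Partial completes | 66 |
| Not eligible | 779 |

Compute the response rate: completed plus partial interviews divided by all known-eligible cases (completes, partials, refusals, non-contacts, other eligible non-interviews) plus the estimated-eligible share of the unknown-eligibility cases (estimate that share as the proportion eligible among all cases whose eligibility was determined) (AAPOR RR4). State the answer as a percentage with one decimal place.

Numerator → 808 + 66 = 874
Determined eligible → 808 + 66 + 633 + 117 + 67 = 1691
e = 1691 / (1691 + 779) = 1691 / 2470 = 0.6846
e × U → 0.6846 × 736 = 503.87
Base → 1691 + 503.87 = 2194.87
RR4 = 874 / 2194.87 = 0.3982

39.8%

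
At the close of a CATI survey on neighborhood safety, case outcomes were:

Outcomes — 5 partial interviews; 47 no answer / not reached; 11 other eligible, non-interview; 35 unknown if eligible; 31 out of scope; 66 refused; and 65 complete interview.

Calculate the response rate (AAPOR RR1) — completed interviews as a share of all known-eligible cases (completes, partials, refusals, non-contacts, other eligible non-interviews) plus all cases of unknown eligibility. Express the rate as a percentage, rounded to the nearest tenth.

Num: 65
Denom: 65 + 5 + 66 + 47 + 11 + 35 = 229
RR1 = 65 / 229 = 0.2838

28.4%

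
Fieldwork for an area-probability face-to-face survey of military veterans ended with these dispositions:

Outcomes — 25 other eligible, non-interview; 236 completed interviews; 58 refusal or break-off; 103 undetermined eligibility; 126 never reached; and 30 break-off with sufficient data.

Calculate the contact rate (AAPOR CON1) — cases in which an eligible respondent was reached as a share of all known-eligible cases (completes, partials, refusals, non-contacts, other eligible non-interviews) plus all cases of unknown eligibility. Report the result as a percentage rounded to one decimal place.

Numerator: 236 + 30 + 58 + 25 = 349
Denom: 236 + 30 + 58 + 126 + 25 + 103 = 578
CON1 = 349 / 578 = 0.6038

60.4%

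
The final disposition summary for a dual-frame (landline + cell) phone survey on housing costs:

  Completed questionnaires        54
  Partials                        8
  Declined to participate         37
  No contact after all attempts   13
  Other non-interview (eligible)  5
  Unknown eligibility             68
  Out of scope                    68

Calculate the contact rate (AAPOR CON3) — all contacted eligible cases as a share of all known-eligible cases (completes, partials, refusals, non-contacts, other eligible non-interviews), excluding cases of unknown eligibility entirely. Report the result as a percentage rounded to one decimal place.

88.9%

Num = 54 + 8 + 37 + 5 = 104
Denom = 54 + 8 + 37 + 13 + 5 = 117
CON3 = 104 / 117 = 0.8889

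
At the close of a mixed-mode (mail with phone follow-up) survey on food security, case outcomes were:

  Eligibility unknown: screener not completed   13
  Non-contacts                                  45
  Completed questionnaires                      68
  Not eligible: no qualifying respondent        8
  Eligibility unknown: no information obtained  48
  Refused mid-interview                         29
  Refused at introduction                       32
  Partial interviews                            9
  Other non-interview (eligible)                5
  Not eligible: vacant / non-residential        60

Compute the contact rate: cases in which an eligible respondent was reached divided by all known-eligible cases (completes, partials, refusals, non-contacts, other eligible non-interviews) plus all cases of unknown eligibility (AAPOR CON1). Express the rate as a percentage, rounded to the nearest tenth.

57.4%

Refused = 32 + 29 = 61
Eligibility not determined = 13 + 48 = 61
Ineligible = 8 + 60 = 68
Top: 68 + 9 + 61 + 5 = 143
Denom: 68 + 9 + 61 + 45 + 5 + 61 = 249
CON1 = 143 / 249 = 0.5743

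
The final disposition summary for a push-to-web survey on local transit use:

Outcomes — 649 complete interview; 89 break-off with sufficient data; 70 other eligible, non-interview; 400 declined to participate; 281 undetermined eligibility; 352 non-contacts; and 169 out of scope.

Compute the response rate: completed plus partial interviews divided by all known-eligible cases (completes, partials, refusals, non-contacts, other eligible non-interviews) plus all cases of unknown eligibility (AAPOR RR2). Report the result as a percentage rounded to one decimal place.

40.1%

Num = 649 + 89 = 738
Denom = 649 + 89 + 400 + 352 + 70 + 281 = 1841
RR2 = 738 / 1841 = 0.4009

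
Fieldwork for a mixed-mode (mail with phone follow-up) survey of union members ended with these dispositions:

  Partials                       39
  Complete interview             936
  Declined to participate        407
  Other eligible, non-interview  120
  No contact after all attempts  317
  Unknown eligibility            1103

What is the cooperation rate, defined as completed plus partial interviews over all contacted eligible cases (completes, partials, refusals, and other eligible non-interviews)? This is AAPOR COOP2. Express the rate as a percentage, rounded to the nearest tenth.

Num → 936 + 39 = 975
Base → 936 + 39 + 407 + 120 = 1502
COOP2 = 975 / 1502 = 0.6491

64.9%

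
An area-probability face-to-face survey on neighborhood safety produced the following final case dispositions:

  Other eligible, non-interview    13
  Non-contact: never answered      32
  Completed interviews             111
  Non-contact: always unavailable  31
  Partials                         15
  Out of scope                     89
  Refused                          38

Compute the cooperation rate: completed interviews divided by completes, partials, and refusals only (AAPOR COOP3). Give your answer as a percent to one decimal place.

67.7%

Non-contacts = 32 + 31 = 63
Num: 111
Denominator: 111 + 15 + 38 = 164
COOP3 = 111 / 164 = 0.6768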